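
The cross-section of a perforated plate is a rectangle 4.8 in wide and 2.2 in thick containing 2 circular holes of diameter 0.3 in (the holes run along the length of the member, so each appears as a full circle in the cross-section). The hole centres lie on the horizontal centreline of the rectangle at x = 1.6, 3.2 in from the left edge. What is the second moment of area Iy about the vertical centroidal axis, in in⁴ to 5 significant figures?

Break the section into simple shapes (no overlaps), measuring from the bottom-left corner of the bounding box.
Plate: 4.8 × 2.2, A = 10.56 in², x = 2.4 in, Ī = 20.2752 in⁴.
Hole 1 (subtracted): ⌀0.3, A = 0.07068583 in², x = 1.6 in, Ī = 0.0003976078 in⁴.
Hole 2 (subtracted): ⌀0.3, A = 0.07068583 in², x = 3.2 in, Ī = 0.0003976078 in⁴.
By symmetry the centroid is at mid-width, x̄ = 2.4 in.
Transfer each piece to the vertical centroidal axis using Ī + A·d² with d = x − 2.4:
  plate: d = 0 in → contributes +20.2752 in⁴
  hole 1: d = -0.8 in → contributes −0.04563654 in⁴
  hole 2: d = 0.8 in → contributes −0.04563654 in⁴
Total I = 20.18393 in⁴.

Iy ≈ 20.184 in⁴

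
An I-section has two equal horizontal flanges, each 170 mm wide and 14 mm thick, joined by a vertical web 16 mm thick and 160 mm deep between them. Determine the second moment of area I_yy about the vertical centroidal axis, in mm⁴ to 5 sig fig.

I_yy ≈ 1.1518 × 10⁷ mm⁴

Break the section into simple shapes (no overlaps), measuring from the bottom-left corner of the bounding box.
Bottom flange: 170 × 14, A = 2 380 mm², x = 85 mm, Ī = 5 731 833 mm⁴.
Web: 16 × 160, A = 2 560 mm², x = 85 mm, Ī = 54613.33 mm⁴.
Top flange: 170 × 14, A = 2 380 mm², x = 85 mm, Ī = 5 731 833 mm⁴.
By symmetry the centroid is at mid-width, x̄ = 85 mm.
All pieces are centred on the vertical centroidal axis, so I = ΣĪ = 11 518 280 mm⁴.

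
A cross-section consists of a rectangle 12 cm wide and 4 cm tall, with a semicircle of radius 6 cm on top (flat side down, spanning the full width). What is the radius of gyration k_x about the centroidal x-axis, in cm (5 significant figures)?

Treat the section as a set of non-overlapping primitives; coordinates are from the bounding-box lower-left.
Rectangular body: 12 × 4, A = 48 cm², y = 2 cm, Ī = 64 cm⁴.
Semicircular cap: semicircle r = 6, A = 56.54867 cm², y = 6.546479 cm, Ī = 142.245 cm⁴.
Centroid: ȳ = ΣA·y / ΣA = 4.459116 cm.
Transfer each piece to the centroidal x-axis using Ī + A·d² with d = y − 4.459116:
  rectangular body: d = -2.459116 cm → contributes +354.2681 cm⁴
  semicircular cap: d = 2.087363 cm → contributes +388.6323 cm⁴
Total I = 742.9004 cm⁴.
Radius of gyration: k = √(I/A) = √(742.9004 / 104.5487) = 2.665668 cm.

k_x ≈ 2.6657 cm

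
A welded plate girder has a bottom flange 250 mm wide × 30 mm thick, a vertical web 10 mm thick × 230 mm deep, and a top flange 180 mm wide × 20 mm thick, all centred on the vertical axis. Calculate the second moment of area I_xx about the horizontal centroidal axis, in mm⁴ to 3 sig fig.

Decompose the section into non-overlapping parts with the origin at the bottom-left of its bounding rectangle.
Bottom plate: 250 × 30, A = 7 500 mm², y = 15 mm, Ī = 562 500 mm⁴.
Web plate: 10 × 230, A = 2 300 mm², y = 145 mm, Ī = 10 139 167 mm⁴.
Top plate: 180 × 20, A = 3 600 mm², y = 270 mm, Ī = 120 000 mm⁴.
Centroid: ȳ = ΣA·y / ΣA = 105.82 mm.
Transfer each piece to the horizontal centroidal axis using Ī + A·d² with d = y − 105.82:
  bottom plate: d = -90.821 mm → contributes +62 425 763 mm⁴
  web plate: d = 39.179 mm → contributes +13 669 672 mm⁴
  top plate: d = 164.18 mm → contributes +97 157 202 mm⁴
Total I = 173 252 637 mm⁴.

I_xx ≈ 1.73 × 10⁸ mm⁴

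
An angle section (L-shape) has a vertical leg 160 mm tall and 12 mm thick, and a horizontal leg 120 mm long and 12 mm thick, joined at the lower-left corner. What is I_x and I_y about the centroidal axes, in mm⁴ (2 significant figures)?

I_x ≈ 8.3 × 10⁶ mm⁴, I_y ≈ 4.1 × 10⁶ mm⁴

Decompose the section into non-overlapping parts with the origin at the bottom-left of its bounding rectangle.
Vertical leg: 12 × 160, A = 1 920 mm², y = 80 mm, Ī = 4 096 000 mm⁴.
Horizontal leg (remainder): 108 × 12, A = 1 296 mm², y = 6 mm, Ī = 15 552 mm⁴.
Centroid: ȳ = ΣA·y / ΣA = 50.18 mm.
Transfer each piece to the centroidal x-axis using Ī + A·d² with d = y − 50.18:
  vertical leg: d = 29.82 mm → contributes +5 803 429 mm⁴
  horizontal leg (remainder): d = -44.18 mm → contributes +2 545 076 mm⁴
Total I = 8 348 505 mm⁴.
For the y-axis: x̄ = 30.18 mm.
Repeating about the centroidal y-axis gives I_y = 4 068 185 mm⁴.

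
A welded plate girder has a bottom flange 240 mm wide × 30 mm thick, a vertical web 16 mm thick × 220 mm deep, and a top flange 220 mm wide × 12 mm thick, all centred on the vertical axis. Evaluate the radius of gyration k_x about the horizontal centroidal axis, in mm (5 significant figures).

Split into non-overlapping primitives; take the origin at the lower-left of the bounding box.
Bottom plate: 240 × 30, A = 7 200 mm², y = 15 mm, Ī = 540 000 mm⁴.
Web plate: 16 × 220, A = 3 520 mm², y = 140 mm, Ī = 14 197 333 mm⁴.
Top plate: 220 × 12, A = 2 640 mm², y = 256 mm, Ī = 31 680 mm⁴.
Centroid: ȳ = ΣA·y / ΣA = 95.55689 mm.
Transfer each piece to the horizontal centroidal axis using Ī + A·d² with d = y − 95.55689:
  bottom plate: d = -80.55689 mm → contributes +47 263 766 mm⁴
  web plate: d = 44.44311 mm → contributes +21 150 003 mm⁴
  top plate: d = 160.4431 mm → contributes +67 990 541 mm⁴
Total I = 136 404 310 mm⁴.
Radius of gyration: k = √(I/A) = √(136 404 310 / 13 360) = 101.0441 mm.

k_x ≈ 101.04 mm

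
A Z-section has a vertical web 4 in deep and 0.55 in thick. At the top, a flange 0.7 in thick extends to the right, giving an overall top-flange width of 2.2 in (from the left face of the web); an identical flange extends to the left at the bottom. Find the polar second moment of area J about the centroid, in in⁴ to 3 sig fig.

J ≈ 12.7 in⁴

Split into non-overlapping primitives; take the origin at the lower-left of the bounding box.
Web: 0.55 × 4, A = 2.2 in², y = 2 in, Ī = 2.9333 in⁴.
Top flange (beyond web): 1.65 × 0.7, A = 1.155 in², y = 3.65 in, Ī = 0.047163 in⁴.
Bottom flange (beyond web): 1.65 × 0.7, A = 1.155 in², y = 0.35 in, Ī = 0.047163 in⁴.
Centroid: ȳ = ΣA·y / ΣA = 2 in.
Transfer each piece to the centroidal x-axis using Ī + A·d² with d = y − 2:
  web: d = 0 in → contributes +2.9333 in⁴
  top flange (beyond web): d = 1.65 in → contributes +3.1917 in⁴
  bottom flange (beyond web): d = -1.65 in → contributes +3.1917 in⁴
Total I = 9.3166 in⁴.
For the y-axis: x̄ = 1.925 in.
Repeating about the centroidal y-axis gives I_y = 3.3746 in⁴.
Polar second moment: J = I_x + I_y = 12.691 in⁴.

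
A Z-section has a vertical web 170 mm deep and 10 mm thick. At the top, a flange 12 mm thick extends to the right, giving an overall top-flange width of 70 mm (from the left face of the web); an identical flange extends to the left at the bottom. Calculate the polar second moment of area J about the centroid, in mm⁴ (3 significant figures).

J ≈ 1.53 × 10⁷ mm⁴

Break the section into simple shapes (no overlaps), measuring from the bottom-left corner of the bounding box.
Web: 10 × 170, A = 1 700 mm², y = 85 mm, Ī = 4 094 167 mm⁴.
Top flange (beyond web): 60 × 12, A = 720 mm², y = 164 mm, Ī = 8 640 mm⁴.
Bottom flange (beyond web): 60 × 12, A = 720 mm², y = 6 mm, Ī = 8 640 mm⁴.
Centroid: ȳ = ΣA·y / ΣA = 85 mm.
Transfer each piece to the centroidal x-axis using Ī + A·d² with d = y − 85:
  web: d = 0 mm → contributes +4 094 167 mm⁴
  top flange (beyond web): d = 79 mm → contributes +4 502 160 mm⁴
  bottom flange (beyond web): d = -79 mm → contributes +4 502 160 mm⁴
Total I = 13 098 487 mm⁴.
For the y-axis: x̄ = 65 mm.
Repeating about the centroidal y-axis gives I_y = 2 210 167 mm⁴.
Polar second moment: J = I_x + I_y = 15 308 653 mm⁴.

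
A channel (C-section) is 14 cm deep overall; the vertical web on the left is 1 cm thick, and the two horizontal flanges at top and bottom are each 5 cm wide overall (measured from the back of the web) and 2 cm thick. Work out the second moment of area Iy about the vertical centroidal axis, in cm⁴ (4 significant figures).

Split into non-overlapping primitives; take the origin at the lower-left of the bounding box.
Web: 1 × 14, A = 14 cm², x = 0.5 cm, Ī = 1.16667 cm⁴.
Top flange (beyond web): 4 × 2, A = 8 cm², x = 3 cm, Ī = 10.6667 cm⁴.
Bottom flange (beyond web): 4 × 2, A = 8 cm², x = 3 cm, Ī = 10.6667 cm⁴.
Centroid: x̄ = ΣA·x / ΣA = 1.83333 cm.
Transfer each piece to the vertical centroidal axis using Ī + A·d² with d = x − 1.83333:
  web: d = -1.33333 cm → contributes +26.0556 cm⁴
  top flange (beyond web): d = 1.16667 cm → contributes +21.5556 cm⁴
  bottom flange (beyond web): d = 1.16667 cm → contributes +21.5556 cm⁴
Total I = 69.1667 cm⁴.

Iy ≈ 69.17 cm⁴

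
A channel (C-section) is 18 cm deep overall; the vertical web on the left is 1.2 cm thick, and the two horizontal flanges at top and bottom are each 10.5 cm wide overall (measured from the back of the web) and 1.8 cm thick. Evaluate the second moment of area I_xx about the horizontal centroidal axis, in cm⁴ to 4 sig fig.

Decompose the section into non-overlapping parts with the origin at the bottom-left of its bounding rectangle.
Web: 1.2 × 18, A = 21.6 cm², y = 9 cm, Ī = 583.2 cm⁴.
Top flange (beyond web): 9.3 × 1.8, A = 16.74 cm², y = 17.1 cm, Ī = 4.5198 cm⁴.
Bottom flange (beyond web): 9.3 × 1.8, A = 16.74 cm², y = 0.9 cm, Ī = 4.5198 cm⁴.
By symmetry the centroid is at mid-height, ȳ = 9 cm.
Transfer each piece to the horizontal centroidal axis using Ī + A·d² with d = y − 9:
  web: d = 0 cm → contributes +583.2 cm⁴
  top flange (beyond web): d = 8.1 cm → contributes +1102.83 cm⁴
  bottom flange (beyond web): d = -8.1 cm → contributes +1102.83 cm⁴
Total I = 2788.86 cm⁴.

I_xx ≈ 2789 cm⁴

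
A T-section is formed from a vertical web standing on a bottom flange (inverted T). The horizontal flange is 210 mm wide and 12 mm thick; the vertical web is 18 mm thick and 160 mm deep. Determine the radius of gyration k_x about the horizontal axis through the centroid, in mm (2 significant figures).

Treat the section as a set of non-overlapping primitives; coordinates are from the bounding-box lower-left.
Flange: 210 × 12, A = 2 520 mm², y = 6 mm, Ī = 30 240 mm⁴.
Web: 18 × 160, A = 2 880 mm², y = 92 mm, Ī = 6 144 000 mm⁴.
Centroid: ȳ = ΣA·y / ΣA = 51.87 mm.
Transfer each piece to the horizontal axis through the centroid using Ī + A·d² with d = y − 51.87:
  flange: d = -45.87 mm → contributes +5 331 693 mm⁴
  web: d = 40.13 mm → contributes +10 782 771 mm⁴
Total I = 16 114 464 mm⁴.
Radius of gyration: k = √(I/A) = √(16 114 464 / 5 400) = 54.63 mm.

k_x ≈ 55 mm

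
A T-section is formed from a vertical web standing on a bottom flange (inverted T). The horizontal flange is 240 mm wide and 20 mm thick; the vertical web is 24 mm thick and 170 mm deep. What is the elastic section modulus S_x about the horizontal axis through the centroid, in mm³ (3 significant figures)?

Break the section into simple shapes (no overlaps), measuring from the bottom-left corner of the bounding box.
Flange: 240 × 20, A = 4 800 mm², y = 10 mm, Ī = 160 000 mm⁴.
Web: 24 × 170, A = 4 080 mm², y = 105 mm, Ī = 9 826 000 mm⁴.
Centroid: ȳ = ΣA·y / ΣA = 53.649 mm.
Transfer each piece to the horizontal axis through the centroid using Ī + A·d² with d = y − 53.649:
  flange: d = -43.649 mm → contributes +9 304 982 mm⁴
  web: d = 51.351 mm → contributes +20 584 802 mm⁴
Total I = 29 889 784 mm⁴.
Extreme fibre distance c = 136.35 mm; S = I/c = 219 211 mm³.

S_x ≈ 2.19 × 10⁵ mm³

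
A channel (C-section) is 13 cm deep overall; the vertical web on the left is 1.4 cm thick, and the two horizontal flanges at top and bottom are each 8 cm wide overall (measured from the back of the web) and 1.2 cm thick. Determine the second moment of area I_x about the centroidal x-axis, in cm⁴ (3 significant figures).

Treat the section as a set of non-overlapping primitives; coordinates are from the bounding-box lower-left.
Web: 1.4 × 13, A = 18.2 cm², y = 6.5 cm, Ī = 256.32 cm⁴.
Top flange (beyond web): 6.6 × 1.2, A = 7.92 cm², y = 12.4 cm, Ī = 0.9504 cm⁴.
Bottom flange (beyond web): 6.6 × 1.2, A = 7.92 cm², y = 0.6 cm, Ī = 0.9504 cm⁴.
By symmetry the centroid is at mid-height, ȳ = 6.5 cm.
Transfer each piece to the centroidal x-axis using Ī + A·d² with d = y − 6.5:
  web: d = 0 cm → contributes +256.32 cm⁴
  top flange (beyond web): d = 5.9 cm → contributes +276.65 cm⁴
  bottom flange (beyond web): d = -5.9 cm → contributes +276.65 cm⁴
Total I = 809.61 cm⁴.

I_x ≈ 810 cm⁴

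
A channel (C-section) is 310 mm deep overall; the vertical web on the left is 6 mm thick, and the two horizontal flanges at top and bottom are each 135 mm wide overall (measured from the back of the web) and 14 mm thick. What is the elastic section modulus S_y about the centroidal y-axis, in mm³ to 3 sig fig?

S_y ≈ 1.21 × 10⁵ mm³

Break the section into simple shapes (no overlaps), measuring from the bottom-left corner of the bounding box.
Web: 6 × 310, A = 1 860 mm², x = 3 mm, Ī = 5 580 mm⁴.
Top flange (beyond web): 129 × 14, A = 1 806 mm², x = 70.5 mm, Ī = 2 504 471 mm⁴.
Bottom flange (beyond web): 129 × 14, A = 1 806 mm², x = 70.5 mm, Ī = 2 504 471 mm⁴.
Centroid: x̄ = ΣA·x / ΣA = 47.556 mm.
Transfer each piece to the centroidal y-axis using Ī + A·d² with d = x − 47.556:
  web: d = -44.556 mm → contributes +3 698 108 mm⁴
  top flange (beyond web): d = 22.944 mm → contributes +3 455 204 mm⁴
  bottom flange (beyond web): d = 22.944 mm → contributes +3 455 204 mm⁴
Total I = 10 608 517 mm⁴.
Extreme fibre distance c = 87.444 mm; S = I/c = 121 318 mm³.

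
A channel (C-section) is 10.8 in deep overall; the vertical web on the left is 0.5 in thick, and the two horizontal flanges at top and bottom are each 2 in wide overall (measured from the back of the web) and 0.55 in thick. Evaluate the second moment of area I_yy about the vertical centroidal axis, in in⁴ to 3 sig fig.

Split into non-overlapping primitives; take the origin at the lower-left of the bounding box.
Web: 0.5 × 10.8, A = 5.4 in², x = 0.25 in, Ī = 0.1125 in⁴.
Top flange (beyond web): 1.5 × 0.55, A = 0.825 in², x = 1.25 in, Ī = 0.15469 in⁴.
Bottom flange (beyond web): 1.5 × 0.55, A = 0.825 in², x = 1.25 in, Ī = 0.15469 in⁴.
Centroid: x̄ = ΣA·x / ΣA = 0.48404 in.
Transfer each piece to the vertical centroidal axis using Ī + A·d² with d = x − 0.48404:
  web: d = -0.23404 in → contributes +0.40829 in⁴
  top flange (beyond web): d = 0.76596 in → contributes +0.63871 in⁴
  bottom flange (beyond web): d = 0.76596 in → contributes +0.63871 in⁴
Total I = 1.6857 in⁴.

I_yy ≈ 1.69 in⁴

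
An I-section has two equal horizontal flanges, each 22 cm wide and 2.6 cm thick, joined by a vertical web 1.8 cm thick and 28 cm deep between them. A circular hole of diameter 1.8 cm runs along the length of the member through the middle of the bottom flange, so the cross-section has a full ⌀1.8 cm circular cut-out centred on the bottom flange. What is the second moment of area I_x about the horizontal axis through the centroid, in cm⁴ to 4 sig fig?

I_x ≈ 2.953 × 10⁴ cm⁴

Break the section into simple shapes (no overlaps), measuring from the bottom-left corner of the bounding box.
Bottom flange: 22 × 2.6, A = 57.2 cm², y = 1.3 cm, Ī = 32.2227 cm⁴.
Web: 1.8 × 28, A = 50.4 cm², y = 16.6 cm, Ī = 3292.8 cm⁴.
Top flange: 22 × 2.6, A = 57.2 cm², y = 31.9 cm, Ī = 32.2227 cm⁴.
Hole (subtracted): ⌀1.8, A = 2.54469 cm², y = 1.3 cm, Ī = 0.5153 cm⁴.
Centroid: ȳ = ΣA·y / ΣA = 16.84 cm.
Transfer each piece to the horizontal axis through the centroid using Ī + A·d² with d = y − 16.84:
  bottom flange: d = -15.54 cm → contributes +13845.5 cm⁴
  web: d = -0.239954 cm → contributes +3295.7 cm⁴
  top flange: d = 15.06 cm → contributes +13005.5 cm⁴
  hole: d = -15.54 cm → contributes −615.033 cm⁴
Total I = 29531.6 cm⁴.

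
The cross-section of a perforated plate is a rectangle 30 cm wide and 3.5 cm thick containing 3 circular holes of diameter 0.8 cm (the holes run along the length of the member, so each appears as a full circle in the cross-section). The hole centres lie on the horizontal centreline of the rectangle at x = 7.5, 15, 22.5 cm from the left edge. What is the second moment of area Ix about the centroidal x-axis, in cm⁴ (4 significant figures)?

Split into non-overlapping primitives; take the origin at the lower-left of the bounding box.
Plate: 30 × 3.5, A = 105 cm², y = 1.75 cm, Ī = 107.188 cm⁴.
Hole 1 (subtracted): ⌀0.8, A = 0.502655 cm², y = 1.75 cm, Ī = 0.0201062 cm⁴.
Hole 2 (subtracted): ⌀0.8, A = 0.502655 cm², y = 1.75 cm, Ī = 0.0201062 cm⁴.
Hole 3 (subtracted): ⌀0.8, A = 0.502655 cm², y = 1.75 cm, Ī = 0.0201062 cm⁴.
By symmetry the centroid is at mid-height, ȳ = 1.75 cm.
All pieces are centred on the centroidal x-axis, so I = ΣĪ (holes subtracted) = 107.127 cm⁴.

Ix ≈ 107.1 cm⁴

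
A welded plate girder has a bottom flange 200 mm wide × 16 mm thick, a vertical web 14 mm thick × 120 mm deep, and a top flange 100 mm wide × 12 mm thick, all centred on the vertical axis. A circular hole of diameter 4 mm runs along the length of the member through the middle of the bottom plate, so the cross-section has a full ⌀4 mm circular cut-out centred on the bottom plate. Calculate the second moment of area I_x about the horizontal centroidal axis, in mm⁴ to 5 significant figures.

I_x ≈ 1.8946 × 10⁷ mm⁴

Decompose the section into non-overlapping parts with the origin at the bottom-left of its bounding rectangle.
Bottom plate: 200 × 16, A = 3 200 mm², y = 8 mm, Ī = 68266.67 mm⁴.
Web plate: 14 × 120, A = 1 680 mm², y = 76 mm, Ī = 2 016 000 mm⁴.
Top plate: 100 × 12, A = 1 200 mm², y = 142 mm, Ī = 14 400 mm⁴.
Hole (subtracted): ⌀4, A = 12.56637 mm², y = 8 mm, Ī = 12.56637 mm⁴.
Centroid: ȳ = ΣA·y / ΣA = 53.33053 mm.
Transfer each piece to the horizontal centroidal axis using Ī + A·d² with d = y − 53.33053:
  bottom plate: d = -45.33053 mm → contributes +6 643 810 mm⁴
  web plate: d = 22.66947 mm → contributes +2 879 360 mm⁴
  top plate: d = 88.66947 mm → contributes +9 449 129 mm⁴
  hole: d = -45.33053 mm → contributes −25834.66 mm⁴
Total I = 18 946 464 mm⁴.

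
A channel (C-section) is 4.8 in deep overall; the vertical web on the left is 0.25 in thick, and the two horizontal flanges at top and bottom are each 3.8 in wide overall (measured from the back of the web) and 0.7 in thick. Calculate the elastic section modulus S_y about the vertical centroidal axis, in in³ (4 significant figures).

S_y ≈ 4.064 in³

Break the section into simple shapes (no overlaps), measuring from the bottom-left corner of the bounding box.
Web: 0.25 × 4.8, A = 1.2 in², x = 0.125 in, Ī = 0.00625 in⁴.
Top flange (beyond web): 3.55 × 0.7, A = 2.485 in², x = 2.025 in, Ī = 2.60977 in⁴.
Bottom flange (beyond web): 3.55 × 0.7, A = 2.485 in², x = 2.025 in, Ī = 2.60977 in⁴.
Centroid: x̄ = ΣA·x / ΣA = 1.65547 in.
Transfer each piece to the vertical centroidal axis using Ī + A·d² with d = x − 1.65547:
  web: d = -1.53047 in → contributes +2.81706 in⁴
  top flange (beyond web): d = 0.36953 in → contributes +2.9491 in⁴
  bottom flange (beyond web): d = 0.36953 in → contributes +2.9491 in⁴
Total I = 8.71526 in⁴.
Extreme fibre distance c = 2.14453 in; S = I/c = 4.06395 in³.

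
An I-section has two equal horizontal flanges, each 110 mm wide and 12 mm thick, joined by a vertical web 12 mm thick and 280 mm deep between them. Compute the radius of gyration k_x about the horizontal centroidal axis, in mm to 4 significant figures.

k_x ≈ 114.2 mm

Treat the section as a set of non-overlapping primitives; coordinates are from the bounding-box lower-left.
Bottom flange: 110 × 12, A = 1 320 mm², y = 6 mm, Ī = 15 840 mm⁴.
Web: 12 × 280, A = 3 360 mm², y = 152 mm, Ī = 21 952 000 mm⁴.
Top flange: 110 × 12, A = 1 320 mm², y = 298 mm, Ī = 15 840 mm⁴.
By symmetry the centroid is at mid-height, ȳ = 152 mm.
Transfer each piece to the horizontal centroidal axis using Ī + A·d² with d = y − 152:
  bottom flange: d = -146 mm → contributes +28 152 960 mm⁴
  web: d = 0 mm → contributes +21 952 000 mm⁴
  top flange: d = 146 mm → contributes +28 152 960 mm⁴
Total I = 78 257 920 mm⁴.
Radius of gyration: k = √(I/A) = √(78 257 920 / 6 000) = 114.206 mm.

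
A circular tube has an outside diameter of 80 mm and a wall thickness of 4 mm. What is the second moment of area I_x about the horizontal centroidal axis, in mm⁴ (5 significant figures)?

I_x ≈ 6.9145 × 10⁵ mm⁴

Treat the section as a set of non-overlapping primitives; coordinates are from the bounding-box lower-left.
Outer circle: ⌀80, A = 5026.548 mm², y = 40 mm, Ī = 2 010 619 mm⁴.
Bore (subtracted): ⌀72, A = 4071.504 mm², y = 40 mm, Ī = 1 319 167 mm⁴.
By symmetry the centroid is at mid-height, ȳ = 40 mm.
All pieces are centred on the horizontal centroidal axis, so I = ΣĪ (holes subtracted) = 691 452 mm⁴.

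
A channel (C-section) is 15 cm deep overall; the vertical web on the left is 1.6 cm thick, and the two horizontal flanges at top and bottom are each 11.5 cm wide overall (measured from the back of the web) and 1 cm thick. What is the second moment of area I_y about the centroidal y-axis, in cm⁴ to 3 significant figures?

Decompose the section into non-overlapping parts with the origin at the bottom-left of its bounding rectangle.
Web: 1.6 × 15, A = 24 cm², x = 0.8 cm, Ī = 5.12 cm⁴.
Top flange (beyond web): 9.9 × 1, A = 9.9 cm², x = 6.55 cm, Ī = 80.858 cm⁴.
Bottom flange (beyond web): 9.9 × 1, A = 9.9 cm², x = 6.55 cm, Ī = 80.858 cm⁴.
Centroid: x̄ = ΣA·x / ΣA = 3.3993 cm.
Transfer each piece to the centroidal y-axis using Ī + A·d² with d = x − 3.3993:
  web: d = -2.5993 cm → contributes +167.27 cm⁴
  top flange (beyond web): d = 3.1507 cm → contributes +179.13 cm⁴
  bottom flange (beyond web): d = 3.1507 cm → contributes +179.13 cm⁴
Total I = 525.54 cm⁴.

I_y ≈ 526 cm⁴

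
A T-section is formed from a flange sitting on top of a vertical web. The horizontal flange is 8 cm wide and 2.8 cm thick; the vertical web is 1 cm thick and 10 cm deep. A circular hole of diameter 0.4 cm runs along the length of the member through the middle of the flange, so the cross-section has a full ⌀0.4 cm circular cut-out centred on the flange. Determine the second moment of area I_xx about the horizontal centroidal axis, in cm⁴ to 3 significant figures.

Treat the section as a set of non-overlapping primitives; coordinates are from the bounding-box lower-left.
Flange: 8 × 2.8, A = 22.4 cm², y = 11.4 cm, Ī = 14.635 cm⁴.
Web: 1 × 10, A = 10 cm², y = 5 cm, Ī = 83.333 cm⁴.
Hole (subtracted): ⌀0.4, A = 0.12566 cm², y = 11.4 cm, Ī = 0.0012566 cm⁴.
Centroid: ȳ = ΣA·y / ΣA = 9.417 cm.
Transfer each piece to the horizontal centroidal axis using Ī + A·d² with d = y − 9.417:
  flange: d = 1.983 cm → contributes +102.72 cm⁴
  web: d = -4.417 cm → contributes +278.43 cm⁴
  hole: d = 1.983 cm → contributes −0.4954 cm⁴
Total I = 380.65 cm⁴.

I_xx ≈ 381 cm⁴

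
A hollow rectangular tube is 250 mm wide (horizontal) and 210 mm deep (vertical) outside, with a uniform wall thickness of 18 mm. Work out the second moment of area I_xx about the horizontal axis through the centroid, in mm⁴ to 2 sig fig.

I_xx ≈ 9.9 × 10⁷ mm⁴

Decompose the section into non-overlapping parts with the origin at the bottom-left of its bounding rectangle.
Outer rectangle: 250 × 210, A = 52 500 mm², y = 105 mm, Ī = 192 937 500 mm⁴.
Inner void (subtracted): 214 × 174, A = 37 236 mm², y = 105 mm, Ī = 93 946 428 mm⁴.
By symmetry the centroid is at mid-height, ȳ = 105 mm.
All pieces are centred on the horizontal axis through the centroid, so I = ΣĪ (holes subtracted) = 98 991 072 mm⁴.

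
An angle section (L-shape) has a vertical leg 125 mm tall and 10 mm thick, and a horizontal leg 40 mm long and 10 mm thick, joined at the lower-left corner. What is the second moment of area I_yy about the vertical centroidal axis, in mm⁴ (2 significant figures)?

Split into non-overlapping primitives; take the origin at the lower-left of the bounding box.
Vertical leg: 10 × 125, A = 1 250 mm², x = 5 mm, Ī = 10 417 mm⁴.
Horizontal leg (remainder): 30 × 10, A = 300 mm², x = 25 mm, Ī = 22 500 mm⁴.
Centroid: x̄ = ΣA·x / ΣA = 8.871 mm.
Transfer each piece to the vertical centroidal axis using Ī + A·d² with d = x − 8.871:
  vertical leg: d = -3.871 mm → contributes +29 147 mm⁴
  horizontal leg (remainder): d = 16.13 mm → contributes +100 544 mm⁴
Total I = 129 691 mm⁴.

I_yy ≈ 1.3 × 10⁵ mm⁴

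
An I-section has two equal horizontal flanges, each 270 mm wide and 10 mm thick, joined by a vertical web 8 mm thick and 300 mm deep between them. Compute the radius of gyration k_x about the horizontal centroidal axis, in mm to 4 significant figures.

k_x ≈ 137.6 mm

Break the section into simple shapes (no overlaps), measuring from the bottom-left corner of the bounding box.
Bottom flange: 270 × 10, A = 2 700 mm², y = 5 mm, Ī = 22 500 mm⁴.
Web: 8 × 300, A = 2 400 mm², y = 160 mm, Ī = 18 000 000 mm⁴.
Top flange: 270 × 10, A = 2 700 mm², y = 315 mm, Ī = 22 500 mm⁴.
By symmetry the centroid is at mid-height, ȳ = 160 mm.
Transfer each piece to the horizontal centroidal axis using Ī + A·d² with d = y − 160:
  bottom flange: d = -155 mm → contributes +64 890 000 mm⁴
  web: d = 0 mm → contributes +18 000 000 mm⁴
  top flange: d = 155 mm → contributes +64 890 000 mm⁴
Total I = 147 780 000 mm⁴.
Radius of gyration: k = √(I/A) = √(147 780 000 / 7 800) = 137.645 mm.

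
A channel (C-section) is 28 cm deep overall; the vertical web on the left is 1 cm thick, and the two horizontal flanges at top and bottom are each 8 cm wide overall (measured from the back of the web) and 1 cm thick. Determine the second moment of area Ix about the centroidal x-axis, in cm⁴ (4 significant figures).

Ix ≈ 4382 cm⁴

Break the section into simple shapes (no overlaps), measuring from the bottom-left corner of the bounding box.
Web: 1 × 28, A = 28 cm², y = 14 cm, Ī = 1829.33 cm⁴.
Top flange (beyond web): 7 × 1, A = 7 cm², y = 27.5 cm, Ī = 0.583333 cm⁴.
Bottom flange (beyond web): 7 × 1, A = 7 cm², y = 0.5 cm, Ī = 0.583333 cm⁴.
By symmetry the centroid is at mid-height, ȳ = 14 cm.
Transfer each piece to the centroidal x-axis using Ī + A·d² with d = y − 14:
  web: d = 0 cm → contributes +1829.33 cm⁴
  top flange (beyond web): d = 13.5 cm → contributes +1276.33 cm⁴
  bottom flange (beyond web): d = -13.5 cm → contributes +1276.33 cm⁴
Total I = 4 382 cm⁴.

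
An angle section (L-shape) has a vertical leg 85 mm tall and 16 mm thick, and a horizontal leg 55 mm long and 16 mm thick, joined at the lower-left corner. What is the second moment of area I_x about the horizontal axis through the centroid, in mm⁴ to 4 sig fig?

I_x ≈ 1.341 × 10⁶ mm⁴

Break the section into simple shapes (no overlaps), measuring from the bottom-left corner of the bounding box.
Vertical leg: 16 × 85, A = 1 360 mm², y = 42.5 mm, Ī = 818 833 mm⁴.
Horizontal leg (remainder): 39 × 16, A = 624 mm², y = 8 mm, Ī = 13 312 mm⁴.
Centroid: ȳ = ΣA·y / ΣA = 31.6492 mm.
Transfer each piece to the horizontal axis through the centroid using Ī + A·d² with d = y − 31.6492:
  vertical leg: d = 10.8508 mm → contributes +978 960 mm⁴
  horizontal leg (remainder): d = -23.6492 mm → contributes +362 305 mm⁴
Total I = 1 341 265 mm⁴.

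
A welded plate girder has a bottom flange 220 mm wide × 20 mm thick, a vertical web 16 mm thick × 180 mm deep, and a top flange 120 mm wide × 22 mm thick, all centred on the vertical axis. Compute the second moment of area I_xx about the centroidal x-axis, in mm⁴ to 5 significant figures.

Break the section into simple shapes (no overlaps), measuring from the bottom-left corner of the bounding box.
Bottom plate: 220 × 20, A = 4 400 mm², y = 10 mm, Ī = 146666.7 mm⁴.
Web plate: 16 × 180, A = 2 880 mm², y = 110 mm, Ī = 7 776 000 mm⁴.
Top plate: 120 × 22, A = 2 640 mm², y = 211 mm, Ī = 106 480 mm⁴.
Centroid: ȳ = ΣA·y / ΣA = 92.52419 mm.
Transfer each piece to the centroidal x-axis using Ī + A·d² with d = y − 92.52419:
  bottom plate: d = -82.52419 mm → contributes +30 111 734 mm⁴
  web plate: d = 17.47581 mm → contributes +8 655 563 mm⁴
  top plate: d = 118.4758 mm → contributes +37 162 884 mm⁴
Total I = 75 930 181 mm⁴.

I_xx ≈ 7.5930 × 10⁷ mm⁴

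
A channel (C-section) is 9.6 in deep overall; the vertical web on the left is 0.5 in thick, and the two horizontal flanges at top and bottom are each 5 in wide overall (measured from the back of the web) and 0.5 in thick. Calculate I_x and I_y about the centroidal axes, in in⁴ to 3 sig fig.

Decompose the section into non-overlapping parts with the origin at the bottom-left of its bounding rectangle.
Web: 0.5 × 9.6, A = 4.8 in², y = 4.8 in, Ī = 36.864 in⁴.
Top flange (beyond web): 4.5 × 0.5, A = 2.25 in², y = 9.35 in, Ī = 0.046875 in⁴.
Bottom flange (beyond web): 4.5 × 0.5, A = 2.25 in², y = 0.25 in, Ī = 0.046875 in⁴.
By symmetry the centroid is at mid-height, ȳ = 4.8 in.
Transfer each piece to the centroidal x-axis using Ī + A·d² with d = y − 4.8:
  web: d = 0 in → contributes +36.864 in⁴
  top flange (beyond web): d = 4.55 in → contributes +46.628 in⁴
  bottom flange (beyond web): d = -4.55 in → contributes +46.628 in⁴
Total I = 130.12 in⁴.
For the y-axis: x̄ = 1.4597 in.
Repeating about the centroidal y-axis gives I_y = 22.21 in⁴.

I_x ≈ 130 in⁴, I_y ≈ 22.2 in⁴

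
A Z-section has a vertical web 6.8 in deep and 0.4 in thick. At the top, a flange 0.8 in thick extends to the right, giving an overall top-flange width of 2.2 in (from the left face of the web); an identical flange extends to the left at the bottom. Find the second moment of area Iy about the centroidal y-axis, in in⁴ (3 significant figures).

Iy ≈ 4.30 in⁴

Split into non-overlapping primitives; take the origin at the lower-left of the bounding box.
Web: 0.4 × 6.8, A = 2.72 in², x = 2 in, Ī = 0.036267 in⁴.
Top flange (beyond web): 1.8 × 0.8, A = 1.44 in², x = 3.1 in, Ī = 0.3888 in⁴.
Bottom flange (beyond web): 1.8 × 0.8, A = 1.44 in², x = 0.9 in, Ī = 0.3888 in⁴.
Centroid: x̄ = ΣA·x / ΣA = 2 in.
Transfer each piece to the centroidal y-axis using Ī + A·d² with d = x − 2:
  web: d = 0 in → contributes +0.036267 in⁴
  top flange (beyond web): d = 1.1 in → contributes +2.1312 in⁴
  bottom flange (beyond web): d = -1.1 in → contributes +2.1312 in⁴
Total I = 4.2987 in⁴.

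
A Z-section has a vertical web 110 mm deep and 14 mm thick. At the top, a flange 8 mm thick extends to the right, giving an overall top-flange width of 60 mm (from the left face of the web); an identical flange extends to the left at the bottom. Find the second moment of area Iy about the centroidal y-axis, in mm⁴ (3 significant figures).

Iy ≈ 8.17 × 10⁵ mm⁴

Break the section into simple shapes (no overlaps), measuring from the bottom-left corner of the bounding box.
Web: 14 × 110, A = 1 540 mm², x = 53 mm, Ī = 25 153 mm⁴.
Top flange (beyond web): 46 × 8, A = 368 mm², x = 83 mm, Ī = 64 891 mm⁴.
Bottom flange (beyond web): 46 × 8, A = 368 mm², x = 23 mm, Ī = 64 891 mm⁴.
Centroid: x̄ = ΣA·x / ΣA = 53 mm.
Transfer each piece to the centroidal y-axis using Ī + A·d² with d = x − 53:
  web: d = 0 mm → contributes +25 153 mm⁴
  top flange (beyond web): d = 30 mm → contributes +396 091 mm⁴
  bottom flange (beyond web): d = -30 mm → contributes +396 091 mm⁴
Total I = 817 335 mm⁴.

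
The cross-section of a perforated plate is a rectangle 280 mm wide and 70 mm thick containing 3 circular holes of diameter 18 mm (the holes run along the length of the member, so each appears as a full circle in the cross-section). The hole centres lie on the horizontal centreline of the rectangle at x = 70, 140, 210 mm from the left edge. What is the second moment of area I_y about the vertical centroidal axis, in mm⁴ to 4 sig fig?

Decompose the section into non-overlapping parts with the origin at the bottom-left of its bounding rectangle.
Plate: 280 × 70, A = 19 600 mm², x = 140 mm, Ī = 128 053 333 mm⁴.
Hole 1 (subtracted): ⌀18, A = 254.469 mm², x = 70 mm, Ī = 5 153 mm⁴.
Hole 2 (subtracted): ⌀18, A = 254.469 mm², x = 140 mm, Ī = 5 153 mm⁴.
Hole 3 (subtracted): ⌀18, A = 254.469 mm², x = 210 mm, Ī = 5 153 mm⁴.
By symmetry the centroid is at mid-width, x̄ = 140 mm.
Transfer each piece to the vertical centroidal axis using Ī + A·d² with d = x − 140:
  plate: d = 0 mm → contributes +128 053 333 mm⁴
  hole 1: d = -70 mm → contributes −1 252 051 mm⁴
  hole 2: d = 0 mm → contributes −5 153 mm⁴
  hole 3: d = 70 mm → contributes −1 252 051 mm⁴
Total I = 125 544 078 mm⁴.

I_y ≈ 1.255 × 10⁸ mm⁴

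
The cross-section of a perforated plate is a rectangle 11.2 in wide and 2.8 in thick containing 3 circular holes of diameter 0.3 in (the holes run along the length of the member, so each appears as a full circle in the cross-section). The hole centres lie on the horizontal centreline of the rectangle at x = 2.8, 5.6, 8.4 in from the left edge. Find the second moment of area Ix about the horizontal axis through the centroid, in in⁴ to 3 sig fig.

Break the section into simple shapes (no overlaps), measuring from the bottom-left corner of the bounding box.
Plate: 11.2 × 2.8, A = 31.36 in², y = 1.4 in, Ī = 20.489 in⁴.
Hole 1 (subtracted): ⌀0.3, A = 0.070686 in², y = 1.4 in, Ī = 0.00039761 in⁴.
Hole 2 (subtracted): ⌀0.3, A = 0.070686 in², y = 1.4 in, Ī = 0.00039761 in⁴.
Hole 3 (subtracted): ⌀0.3, A = 0.070686 in², y = 1.4 in, Ī = 0.00039761 in⁴.
By symmetry the centroid is at mid-height, ȳ = 1.4 in.
All pieces are centred on the horizontal axis through the centroid, so I = ΣĪ (holes subtracted) = 20.487 in⁴.

Ix ≈ 20.5 in⁴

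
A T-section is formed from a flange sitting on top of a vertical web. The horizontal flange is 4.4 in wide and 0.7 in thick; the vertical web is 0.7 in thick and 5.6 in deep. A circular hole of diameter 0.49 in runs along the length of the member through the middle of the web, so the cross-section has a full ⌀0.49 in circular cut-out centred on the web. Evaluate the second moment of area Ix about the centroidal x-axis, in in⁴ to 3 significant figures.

Split into non-overlapping primitives; take the origin at the lower-left of the bounding box.
Flange: 4.4 × 0.7, A = 3.08 in², y = 5.95 in, Ī = 0.12577 in⁴.
Web: 0.7 × 5.6, A = 3.92 in², y = 2.8 in, Ī = 10.244 in⁴.
Hole (subtracted): ⌀0.49, A = 0.18857 in², y = 2.8 in, Ī = 0.0028298 in⁴.
Centroid: ȳ = ΣA·y / ΣA = 4.2244 in.
Transfer each piece to the centroidal x-axis using Ī + A·d² with d = y − 4.2244:
  flange: d = 1.7256 in → contributes +9.2974 in⁴
  web: d = -1.4244 in → contributes +18.197 in⁴
  hole: d = -1.4244 in → contributes −0.38542 in⁴
Total I = 27.109 in⁴.

Ix ≈ 27.1 in⁴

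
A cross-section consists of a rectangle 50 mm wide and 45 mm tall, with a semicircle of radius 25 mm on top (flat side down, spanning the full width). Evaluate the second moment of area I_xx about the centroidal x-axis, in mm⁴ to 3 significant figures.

Break the section into simple shapes (no overlaps), measuring from the bottom-left corner of the bounding box.
Rectangular body: 50 × 45, A = 2 250 mm², y = 22.5 mm, Ī = 379 688 mm⁴.
Semicircular cap: semicircle r = 25, A = 981.75 mm², y = 55.61 mm, Ī = 42 874 mm⁴.
Centroid: ȳ = ΣA·y / ΣA = 32.558 mm.
Transfer each piece to the centroidal x-axis using Ī + A·d² with d = y − 32.558:
  rectangular body: d = -10.058 mm → contributes +607 320 mm⁴
  semicircular cap: d = 23.052 mm → contributes +564 569 mm⁴
Total I = 1 171 889 mm⁴.

I_xx ≈ 1.17 × 10⁶ mm⁴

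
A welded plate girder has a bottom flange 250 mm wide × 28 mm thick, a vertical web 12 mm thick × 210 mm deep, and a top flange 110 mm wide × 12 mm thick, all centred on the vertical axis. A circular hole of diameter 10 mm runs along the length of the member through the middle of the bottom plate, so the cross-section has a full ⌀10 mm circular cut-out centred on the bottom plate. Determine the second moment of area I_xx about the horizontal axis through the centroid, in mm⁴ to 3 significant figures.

I_xx ≈ 8.14 × 10⁷ mm⁴

Break the section into simple shapes (no overlaps), measuring from the bottom-left corner of the bounding box.
Bottom plate: 250 × 28, A = 7 000 mm², y = 14 mm, Ī = 457 333 mm⁴.
Web plate: 12 × 210, A = 2 520 mm², y = 133 mm, Ī = 9 261 000 mm⁴.
Top plate: 110 × 12, A = 1 320 mm², y = 244 mm, Ī = 15 840 mm⁴.
Hole (subtracted): ⌀10, A = 78.54 mm², y = 14 mm, Ī = 490.87 mm⁴.
Centroid: ȳ = ΣA·y / ΣA = 70.078 mm.
Transfer each piece to the horizontal axis through the centroid using Ī + A·d² with d = y − 70.078:
  bottom plate: d = -56.078 mm → contributes +22 470 443 mm⁴
  web plate: d = 62.922 mm → contributes +19 238 163 mm⁴
  top plate: d = 173.92 mm → contributes +39 944 388 mm⁴
  hole: d = -56.078 mm → contributes −247 477 mm⁴
Total I = 81 405 516 mm⁴.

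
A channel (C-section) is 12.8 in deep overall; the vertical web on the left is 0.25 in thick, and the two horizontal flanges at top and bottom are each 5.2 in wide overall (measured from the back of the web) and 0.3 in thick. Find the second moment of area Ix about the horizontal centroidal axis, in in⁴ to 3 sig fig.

Ix ≈ 160 in⁴

Decompose the section into non-overlapping parts with the origin at the bottom-left of its bounding rectangle.
Web: 0.25 × 12.8, A = 3.2 in², y = 6.4 in, Ī = 43.691 in⁴.
Top flange (beyond web): 4.95 × 0.3, A = 1.485 in², y = 12.65 in, Ī = 0.011138 in⁴.
Bottom flange (beyond web): 4.95 × 0.3, A = 1.485 in², y = 0.15 in, Ī = 0.011138 in⁴.
By symmetry the centroid is at mid-height, ȳ = 6.4 in.
Transfer each piece to the horizontal centroidal axis using Ī + A·d² with d = y − 6.4:
  web: d = 0 in → contributes +43.691 in⁴
  top flange (beyond web): d = 6.25 in → contributes +58.019 in⁴
  bottom flange (beyond web): d = -6.25 in → contributes +58.019 in⁴
Total I = 159.73 in⁴.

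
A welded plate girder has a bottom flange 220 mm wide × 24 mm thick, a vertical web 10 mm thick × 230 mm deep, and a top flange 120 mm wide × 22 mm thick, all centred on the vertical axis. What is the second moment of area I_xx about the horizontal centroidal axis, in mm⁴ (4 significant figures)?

Break the section into simple shapes (no overlaps), measuring from the bottom-left corner of the bounding box.
Bottom plate: 220 × 24, A = 5 280 mm², y = 12 mm, Ī = 253 440 mm⁴.
Web plate: 10 × 230, A = 2 300 mm², y = 139 mm, Ī = 10 139 167 mm⁴.
Top plate: 120 × 22, A = 2 640 mm², y = 265 mm, Ī = 106 480 mm⁴.
Centroid: ȳ = ΣA·y / ΣA = 105.935 mm.
Transfer each piece to the horizontal centroidal axis using Ī + A·d² with d = y − 105.935:
  bottom plate: d = -93.9354 mm → contributes +46 843 438 mm⁴
  web plate: d = 33.0646 mm → contributes +12 653 679 mm⁴
  top plate: d = 159.065 mm → contributes +66 902 547 mm⁴
Total I = 126 399 664 mm⁴.

I_xx ≈ 1.264 × 10⁸ mm⁴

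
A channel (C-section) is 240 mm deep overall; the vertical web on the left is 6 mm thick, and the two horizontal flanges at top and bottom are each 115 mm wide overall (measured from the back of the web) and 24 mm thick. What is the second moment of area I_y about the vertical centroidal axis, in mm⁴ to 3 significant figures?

Split into non-overlapping primitives; take the origin at the lower-left of the bounding box.
Web: 6 × 240, A = 1 440 mm², x = 3 mm, Ī = 4 320 mm⁴.
Top flange (beyond web): 109 × 24, A = 2 616 mm², x = 60.5 mm, Ī = 2 590 058 mm⁴.
Bottom flange (beyond web): 109 × 24, A = 2 616 mm², x = 60.5 mm, Ī = 2 590 058 mm⁴.
Centroid: x̄ = ΣA·x / ΣA = 48.09 mm.
Transfer each piece to the vertical centroidal axis using Ī + A·d² with d = x − 48.09:
  web: d = -45.09 mm → contributes +2 931 986 mm⁴
  top flange (beyond web): d = 12.41 mm → contributes +2 992 948 mm⁴
  bottom flange (beyond web): d = 12.41 mm → contributes +2 992 948 mm⁴
Total I = 8 917 882 mm⁴.

I_y ≈ 8.92 × 10⁶ mm⁴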